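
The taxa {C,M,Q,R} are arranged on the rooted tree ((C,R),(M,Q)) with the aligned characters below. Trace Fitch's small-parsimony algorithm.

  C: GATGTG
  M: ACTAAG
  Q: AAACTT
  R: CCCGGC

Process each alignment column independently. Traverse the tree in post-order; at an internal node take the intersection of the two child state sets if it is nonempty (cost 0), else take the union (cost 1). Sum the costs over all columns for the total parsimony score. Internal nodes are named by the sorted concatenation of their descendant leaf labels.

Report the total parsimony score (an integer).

12

[col 0] CR: children C:{G}, R:{C} ∪→ {C,G}; cost 1
[col 0] MQ: children M:{A}, Q:{A} ∩→ {A}; cost 0
[col 0] CMQR: children CR:{C,G}, MQ:{A} ∪→ {A,C,G}; cost 1
[col 1] CR: children C:{A}, R:{C} ∪→ {A,C}; cost 1
[col 1] MQ: children M:{C}, Q:{A} ∪→ {A,C}; cost 1
[col 1] CMQR: children CR:{A,C}, MQ:{A,C} ∩→ {A,C}; cost 0
[col 2] CR: children C:{T}, R:{C} ∪→ {C,T}; cost 1
[col 2] MQ: children M:{T}, Q:{A} ∪→ {A,T}; cost 1
[col 2] CMQR: children CR:{C,T}, MQ:{A,T} ∩→ {T}; cost 0
[col 3] CR: children C:{G}, R:{G} ∩→ {G}; cost 0
[col 3] MQ: children M:{A}, Q:{C} ∪→ {A,C}; cost 1
[col 3] CMQR: children CR:{G}, MQ:{A,C} ∪→ {A,C,G}; cost 1
[col 4] CR: children C:{T}, R:{G} ∪→ {G,T}; cost 1
[col 4] MQ: children M:{A}, Q:{T} ∪→ {A,T}; cost 1
[col 4] CMQR: children CR:{G,T}, MQ:{A,T} ∩→ {T}; cost 0
[col 5] CR: children C:{G}, R:{C} ∪→ {C,G}; cost 1
[col 5] MQ: children M:{G}, Q:{T} ∪→ {G,T}; cost 1
[col 5] CMQR: children CR:{C,G}, MQ:{G,T} ∩→ {G}; cost 0
per-site changes: [2, 2, 2, 2, 2, 2]; total = 12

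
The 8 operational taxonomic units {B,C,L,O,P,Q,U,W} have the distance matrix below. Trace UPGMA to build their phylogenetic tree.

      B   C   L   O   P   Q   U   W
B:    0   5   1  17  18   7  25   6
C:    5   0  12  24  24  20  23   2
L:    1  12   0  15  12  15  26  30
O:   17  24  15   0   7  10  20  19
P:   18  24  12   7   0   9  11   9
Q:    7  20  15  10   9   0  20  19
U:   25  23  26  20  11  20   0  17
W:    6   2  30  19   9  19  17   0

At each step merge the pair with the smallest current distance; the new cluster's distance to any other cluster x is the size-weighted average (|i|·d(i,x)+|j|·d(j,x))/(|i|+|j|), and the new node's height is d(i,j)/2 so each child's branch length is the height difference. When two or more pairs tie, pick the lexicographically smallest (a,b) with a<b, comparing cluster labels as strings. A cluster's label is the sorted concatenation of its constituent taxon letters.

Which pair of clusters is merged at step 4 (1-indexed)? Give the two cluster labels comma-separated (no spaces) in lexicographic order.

OP,Q

step 1: merge (B,L) at d=1; branch lengths B→1/2, L→1/2; new cluster BL
  updated: d(BL,C)=17/2, d(BL,O)=16, d(BL,P)=15, d(BL,Q)=11, d(BL,U)=51/2, d(BL,W)=18
step 2: merge (C,W) at d=2; branch lengths C→1, W→1; new cluster CW
  updated: d(BL,CW)=53/4, d(CW,O)=43/2, d(CW,P)=33/2, d(CW,Q)=39/2, d(CW,U)=20
step 3: merge (O,P) at d=7; branch lengths O→7/2, P→7/2; new cluster OP
  updated: d(BL,OP)=31/2, d(CW,OP)=19, d(OP,Q)=19/2, d(OP,U)=31/2
step 4: merge (OP,Q) at d=19/2; branch lengths OP→5/4, Q→19/4; new cluster OPQ
  updated: d(BL,OPQ)=14, d(CW,OPQ)=115/6, d(OPQ,U)=17
step 5: merge (BL,CW) at d=53/4; branch lengths BL→49/8, CW→45/8; new cluster BCLW
  updated: d(BCLW,OPQ)=199/12, d(BCLW,U)=91/4
step 6: merge (BCLW,OPQ) at d=199/12; branch lengths BCLW→5/3, OPQ→85/24; new cluster BCLOPQW
  updated: d(BCLOPQW,U)=142/7
step 7: merge (BCLOPQW,U) at d=142/7; branch lengths BCLOPQW→311/168, U→71/7; new cluster BCLOPQUW
final tree: ((((B:1/2,L:1/2):49/8,(C:1,W:1):45/8):5/3,((O:7/2,P:7/2):5/4,Q:19/4):85/24):311/168,U:71/7)
total length: 944/21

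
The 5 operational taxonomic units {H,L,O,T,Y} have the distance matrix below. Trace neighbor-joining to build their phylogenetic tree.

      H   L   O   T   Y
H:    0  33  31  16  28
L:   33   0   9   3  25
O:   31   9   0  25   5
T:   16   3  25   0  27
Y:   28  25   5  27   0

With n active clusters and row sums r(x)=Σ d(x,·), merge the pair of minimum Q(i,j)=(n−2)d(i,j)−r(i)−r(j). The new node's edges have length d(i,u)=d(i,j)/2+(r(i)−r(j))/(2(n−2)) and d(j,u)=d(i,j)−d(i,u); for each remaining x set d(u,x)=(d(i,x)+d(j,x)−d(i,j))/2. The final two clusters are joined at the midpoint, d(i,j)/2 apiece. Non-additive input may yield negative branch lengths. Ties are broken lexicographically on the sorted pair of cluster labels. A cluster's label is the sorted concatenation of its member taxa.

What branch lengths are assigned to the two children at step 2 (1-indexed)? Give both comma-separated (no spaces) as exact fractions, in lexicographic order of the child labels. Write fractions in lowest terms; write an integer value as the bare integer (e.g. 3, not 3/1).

iteration 1: select O,Y (d=5, Q=-140); attach at lengths (0, 5); label the merged cluster OY
  updated: d(H,OY)=27, d(L,OY)=29/2, d(OY,T)=47/2
iteration 2: select H,OY (d=27, Q=-87); attach at lengths (65/4, 43/4); label the merged cluster HOY
  updated: d(HOY,L)=41/4, d(HOY,T)=25/4
iteration 3: select HOY,L (d=41/4, Q=-39/2); attach at lengths (27/4, 7/2); label the merged cluster HLOY
  updated: d(HLOY,T)=-1/2
iteration 4: select HLOY,T (d=-1/2); attach at lengths (-1/4, -1/4); label the merged cluster HLOTY
final tree: (((H:65/4,(O:0,Y:5):43/4):27/4,L:7/2):-1/4,T:-1/4)
total length: 167/4

65/4,43/4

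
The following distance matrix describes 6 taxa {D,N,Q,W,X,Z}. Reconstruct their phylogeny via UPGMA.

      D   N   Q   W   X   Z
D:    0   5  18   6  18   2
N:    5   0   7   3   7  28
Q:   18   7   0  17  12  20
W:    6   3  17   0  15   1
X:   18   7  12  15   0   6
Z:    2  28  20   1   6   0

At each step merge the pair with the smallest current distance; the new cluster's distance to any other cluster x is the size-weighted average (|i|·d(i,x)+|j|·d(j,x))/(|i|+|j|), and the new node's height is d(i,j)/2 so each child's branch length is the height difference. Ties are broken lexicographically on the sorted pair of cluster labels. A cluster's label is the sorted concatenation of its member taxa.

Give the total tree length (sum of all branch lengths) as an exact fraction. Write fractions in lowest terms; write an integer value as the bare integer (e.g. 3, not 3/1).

907/36

iteration 1: select W,Z (d=1); attach at lengths (1/2, 1/2); label the merged cluster WZ
  updated: d(D,WZ)=4, d(N,WZ)=31/2, d(Q,WZ)=37/2, d(WZ,X)=21/2
iteration 2: select D,WZ (d=4); attach at lengths (2, 3/2); label the merged cluster DWZ
  updated: d(DWZ,N)=12, d(DWZ,Q)=55/3, d(DWZ,X)=13
iteration 3: select N,Q (d=7); attach at lengths (7/2, 7/2); label the merged cluster NQ
  updated: d(DWZ,NQ)=91/6, d(NQ,X)=19/2
iteration 4: select NQ,X (d=19/2); attach at lengths (5/4, 19/4); label the merged cluster NQX
  updated: d(DWZ,NQX)=130/9
iteration 5: select DWZ,NQX (d=130/9); attach at lengths (47/9, 89/36); label the merged cluster DNQWXZ
final tree: ((D:2,(W:1/2,Z:1/2):3/2):47/9,((N:7/2,Q:7/2):5/4,X:19/4):89/36)
total length: 907/36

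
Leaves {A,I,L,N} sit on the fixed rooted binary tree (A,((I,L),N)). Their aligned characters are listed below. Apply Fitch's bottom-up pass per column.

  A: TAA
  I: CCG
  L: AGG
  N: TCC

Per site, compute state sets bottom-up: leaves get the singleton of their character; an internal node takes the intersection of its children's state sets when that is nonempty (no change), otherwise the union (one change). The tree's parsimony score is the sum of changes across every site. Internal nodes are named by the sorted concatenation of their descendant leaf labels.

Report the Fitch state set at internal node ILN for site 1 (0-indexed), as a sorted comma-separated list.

C

IL@0: {C} ∪ {A} = {A,C} (union, +1)
ILN@0: {A,C} ∪ {T} = {A,C,T} (union, +1)
AILN@0: {T} ∩ {A,C,T} = {T} (intersection, +0)
IL@1: {C} ∪ {G} = {C,G} (union, +1)
ILN@1: {C,G} ∩ {C} = {C} (intersection, +0)
AILN@1: {A} ∪ {C} = {A,C} (union, +1)
IL@2: {G} ∩ {G} = {G} (intersection, +0)
ILN@2: {G} ∪ {C} = {C,G} (union, +1)
AILN@2: {A} ∪ {C,G} = {A,C,G} (union, +1)
per-site changes: [2, 2, 2]; total = 6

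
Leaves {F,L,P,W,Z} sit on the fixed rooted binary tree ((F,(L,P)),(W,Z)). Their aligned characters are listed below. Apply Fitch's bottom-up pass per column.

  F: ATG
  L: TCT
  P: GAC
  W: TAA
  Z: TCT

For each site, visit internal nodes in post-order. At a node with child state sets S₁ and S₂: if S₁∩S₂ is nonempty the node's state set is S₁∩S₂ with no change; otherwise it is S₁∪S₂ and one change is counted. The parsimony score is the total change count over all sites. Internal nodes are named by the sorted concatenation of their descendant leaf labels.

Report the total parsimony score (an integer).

LP@0: {T} ∪ {G} = {G,T} (union, +1)
FLP@0: {A} ∪ {G,T} = {A,G,T} (union, +1)
WZ@0: {T} ∩ {T} = {T} (intersection, +0)
FLPWZ@0: {A,G,T} ∩ {T} = {T} (intersection, +0)
LP@1: {C} ∪ {A} = {A,C} (union, +1)
FLP@1: {T} ∪ {A,C} = {A,C,T} (union, +1)
WZ@1: {A} ∪ {C} = {A,C} (union, +1)
FLPWZ@1: {A,C,T} ∩ {A,C} = {A,C} (intersection, +0)
LP@2: {T} ∪ {C} = {C,T} (union, +1)
FLP@2: {G} ∪ {C,T} = {C,G,T} (union, +1)
WZ@2: {A} ∪ {T} = {A,T} (union, +1)
FLPWZ@2: {C,G,T} ∩ {A,T} = {T} (intersection, +0)
per-site changes: [2, 3, 3]; total = 8

8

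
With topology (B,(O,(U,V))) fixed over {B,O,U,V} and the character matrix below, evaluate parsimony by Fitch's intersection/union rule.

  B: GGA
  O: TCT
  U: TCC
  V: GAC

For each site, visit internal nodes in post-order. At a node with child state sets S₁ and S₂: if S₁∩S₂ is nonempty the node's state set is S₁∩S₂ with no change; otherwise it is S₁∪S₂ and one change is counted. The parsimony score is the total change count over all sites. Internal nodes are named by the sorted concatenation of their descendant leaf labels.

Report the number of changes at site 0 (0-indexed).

2

UV@0: {T} ∪ {G} = {G,T} (union, +1)
OUV@0: {T} ∩ {G,T} = {T} (intersection, +0)
BOUV@0: {G} ∪ {T} = {G,T} (union, +1)
UV@1: {C} ∪ {A} = {A,C} (union, +1)
OUV@1: {C} ∩ {A,C} = {C} (intersection, +0)
BOUV@1: {G} ∪ {C} = {C,G} (union, +1)
UV@2: {C} ∩ {C} = {C} (intersection, +0)
OUV@2: {T} ∪ {C} = {C,T} (union, +1)
BOUV@2: {A} ∪ {C,T} = {A,C,T} (union, +1)
per-site changes: [2, 2, 2]; total = 6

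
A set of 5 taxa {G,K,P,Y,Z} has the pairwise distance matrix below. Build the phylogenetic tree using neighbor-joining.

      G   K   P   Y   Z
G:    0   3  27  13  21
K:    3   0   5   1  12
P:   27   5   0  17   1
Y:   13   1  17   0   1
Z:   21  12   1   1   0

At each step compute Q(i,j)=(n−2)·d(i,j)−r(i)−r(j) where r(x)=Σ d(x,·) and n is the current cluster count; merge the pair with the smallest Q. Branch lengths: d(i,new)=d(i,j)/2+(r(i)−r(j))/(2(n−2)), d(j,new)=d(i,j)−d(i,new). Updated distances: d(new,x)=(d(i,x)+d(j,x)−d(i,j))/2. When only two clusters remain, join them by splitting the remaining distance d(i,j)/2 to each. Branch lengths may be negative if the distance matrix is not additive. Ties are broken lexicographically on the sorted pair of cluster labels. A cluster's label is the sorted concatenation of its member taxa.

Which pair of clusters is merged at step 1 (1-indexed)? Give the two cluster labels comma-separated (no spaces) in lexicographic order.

iteration 1: select P,Z (d=1, Q=-82); attach at lengths (3, -2); label the merged cluster PZ
  updated: d(G,PZ)=47/2, d(K,PZ)=8, d(PZ,Y)=17/2
iteration 2: select G,K (d=3, Q=-91/2); attach at lengths (67/8, -43/8); label the merged cluster GK
  updated: d(GK,PZ)=57/4, d(GK,Y)=11/2
iteration 3: select GK,PZ (d=57/4, Q=-113/4); attach at lengths (45/8, 69/8); label the merged cluster GKPZ
  updated: d(GKPZ,Y)=-1/8
iteration 4: select GKPZ,Y (d=-1/8); attach at lengths (-1/16, -1/16); label the merged cluster GKPYZ
final tree: (((G:67/8,K:-43/8):45/8,(P:3,Z:-2):69/8):-1/16,Y:-1/16)
total length: 145/8

P,Z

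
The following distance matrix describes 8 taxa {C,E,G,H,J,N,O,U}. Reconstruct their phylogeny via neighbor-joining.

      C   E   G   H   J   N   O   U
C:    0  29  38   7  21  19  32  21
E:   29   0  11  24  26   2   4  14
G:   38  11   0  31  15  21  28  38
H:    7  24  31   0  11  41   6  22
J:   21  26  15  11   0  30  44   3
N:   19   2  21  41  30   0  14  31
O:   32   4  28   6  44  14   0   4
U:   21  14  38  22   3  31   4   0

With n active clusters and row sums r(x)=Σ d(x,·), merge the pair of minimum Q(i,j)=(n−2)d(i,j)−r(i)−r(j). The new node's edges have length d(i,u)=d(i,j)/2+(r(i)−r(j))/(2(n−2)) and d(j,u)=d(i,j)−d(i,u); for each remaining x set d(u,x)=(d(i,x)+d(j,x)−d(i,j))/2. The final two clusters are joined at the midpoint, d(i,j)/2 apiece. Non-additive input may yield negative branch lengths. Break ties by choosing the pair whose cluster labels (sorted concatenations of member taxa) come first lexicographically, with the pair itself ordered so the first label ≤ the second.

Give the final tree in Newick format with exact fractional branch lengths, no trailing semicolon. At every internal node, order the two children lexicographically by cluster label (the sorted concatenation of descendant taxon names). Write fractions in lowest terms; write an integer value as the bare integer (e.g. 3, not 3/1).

step 1: merge (C,H) at d=7, Q=-267; branch lengths C→67/12, H→17/12; new cluster CH
  updated: d(CH,E)=23, d(CH,G)=31, d(CH,J)=25/2, d(CH,N)=53/2, d(CH,O)=31/2, d(CH,U)=18
step 2: merge (J,U) at d=3, Q=-447/2; branch lengths J→15/4, U→-3/4; new cluster JU
  updated: d(CH,JU)=55/4, d(E,JU)=37/2, d(G,JU)=25, d(JU,N)=29, d(JU,O)=45/2
step 3: merge (CH,JU) at d=55/4, Q=-327/2; branch lengths CH→7, JU→27/4; new cluster CHJU
  updated: d(CHJU,E)=111/8, d(CHJU,G)=169/8, d(CHJU,N)=167/8, d(CHJU,O)=97/8
step 4: merge (CHJU,O) at d=97/8, Q=-359/4; branch lengths CHJU→185/24, O→53/12; new cluster CHJOU
  updated: d(CHJOU,E)=23/8, d(CHJOU,G)=37/2, d(CHJOU,N)=91/8
step 5: merge (CHJOU,G) at d=37/2, Q=-185/4; branch lengths CHJOU→77/16, G→219/16; new cluster CGHJOU
  updated: d(CGHJOU,E)=-37/16, d(CGHJOU,N)=111/16
step 6: merge (CGHJOU,E) at d=-37/16, Q=-53/8; branch lengths CGHJOU→21/16, E→-29/8; new cluster CEGHJOU
  updated: d(CEGHJOU,N)=45/8
step 7: merge (CEGHJOU,N) at d=45/8; branch lengths CEGHJOU→45/16, N→45/16; new cluster CEGHJNOU
final tree: ((((((C:67/12,H:17/12):7,(J:15/4,U:-3/4):27/4):185/24,O:53/12):77/16,G:219/16):21/16,E:-29/8):45/16,N:45/16)
total length: 923/16

((((((C:67/12,H:17/12):7,(J:15/4,U:-3/4):27/4):185/24,O:53/12):77/16,G:219/16):21/16,E:-29/8):45/16,N:45/16)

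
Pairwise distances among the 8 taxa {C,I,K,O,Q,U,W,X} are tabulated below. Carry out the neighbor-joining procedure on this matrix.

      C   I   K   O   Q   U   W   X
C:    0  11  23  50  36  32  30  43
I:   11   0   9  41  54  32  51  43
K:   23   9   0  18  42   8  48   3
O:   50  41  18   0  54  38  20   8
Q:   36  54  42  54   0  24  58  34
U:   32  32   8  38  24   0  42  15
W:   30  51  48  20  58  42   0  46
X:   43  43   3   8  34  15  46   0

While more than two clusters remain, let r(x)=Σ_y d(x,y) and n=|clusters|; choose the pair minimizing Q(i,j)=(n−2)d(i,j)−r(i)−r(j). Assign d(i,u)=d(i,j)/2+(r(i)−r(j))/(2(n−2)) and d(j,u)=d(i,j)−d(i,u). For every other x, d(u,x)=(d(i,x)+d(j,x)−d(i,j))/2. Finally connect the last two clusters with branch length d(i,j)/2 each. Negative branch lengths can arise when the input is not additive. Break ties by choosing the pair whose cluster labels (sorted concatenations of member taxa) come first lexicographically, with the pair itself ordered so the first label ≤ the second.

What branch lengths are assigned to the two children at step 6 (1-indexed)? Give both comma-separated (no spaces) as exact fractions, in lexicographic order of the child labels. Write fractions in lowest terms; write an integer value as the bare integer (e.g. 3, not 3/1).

4,105/8

1. join O+W (d=20, Q=-404) ⇒ OW; edges |O|=9/2, |W|=31/2
  updated: d(C,OW)=30, d(I,OW)=36, d(K,OW)=23, d(OW,Q)=46, d(OW,U)=30, d(OW,X)=17
2. join C+I (d=11, Q=-305) ⇒ CI; edges |C|=9/2, |I|=13/2
  updated: d(CI,K)=21/2, d(CI,OW)=55/2, d(CI,Q)=79/2, d(CI,U)=53/2, d(CI,X)=75/2
3. join Q+U (d=24, Q=-193) ⇒ QU; edges |Q|=89/4, |U|=7/4
  updated: d(CI,QU)=21, d(K,QU)=13, d(OW,QU)=26, d(QU,X)=25/2
4. join CI+K (d=21/2, Q=-229/2) ⇒ CIK; edges |CI|=157/12, |K|=-31/12
  updated: d(CIK,OW)=20, d(CIK,QU)=47/4, d(CIK,X)=15
5. join CIK+QU (d=47/4, Q=-147/2) ⇒ CIKQU; edges |CIK|=5, |QU|=27/4
  updated: d(CIKQU,OW)=137/8, d(CIKQU,X)=63/8
6. join CIKQU+OW (d=137/8, Q=-42) ⇒ CIKOQUW; edges |CIKQU|=4, |OW|=105/8
  updated: d(CIKOQUW,X)=31/8
7. join CIKOQUW+X (d=31/8) ⇒ CIKOQUWX; edges |CIKOQUW|=31/16, |X|=31/16
final tree: (((((C:9/2,I:13/2):157/12,K:-31/12):5,(Q:89/4,U:7/4):27/4):4,(O:9/2,W:31/2):105/8):31/16,X:31/16)
total length: 393/4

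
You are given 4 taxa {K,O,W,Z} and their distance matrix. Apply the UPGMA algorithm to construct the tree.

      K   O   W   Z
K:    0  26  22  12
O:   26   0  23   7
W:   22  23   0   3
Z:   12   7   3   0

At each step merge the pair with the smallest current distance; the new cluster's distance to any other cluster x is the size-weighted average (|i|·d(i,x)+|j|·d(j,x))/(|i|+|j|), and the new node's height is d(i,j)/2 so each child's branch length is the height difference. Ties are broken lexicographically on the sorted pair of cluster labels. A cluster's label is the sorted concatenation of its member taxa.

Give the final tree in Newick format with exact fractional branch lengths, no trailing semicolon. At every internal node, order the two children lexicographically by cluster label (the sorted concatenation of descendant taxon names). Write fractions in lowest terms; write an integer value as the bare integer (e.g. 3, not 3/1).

(K:10,(O:15/2,(W:3/2,Z:3/2):6):5/2)

iteration 1: select W,Z (d=3); attach at lengths (3/2, 3/2); label the merged cluster WZ
  updated: d(K,WZ)=17, d(O,WZ)=15
iteration 2: select O,WZ (d=15); attach at lengths (15/2, 6); label the merged cluster OWZ
  updated: d(K,OWZ)=20
iteration 3: select K,OWZ (d=20); attach at lengths (10, 5/2); label the merged cluster KOWZ
final tree: (K:10,(O:15/2,(W:3/2,Z:3/2):6):5/2)
total length: 29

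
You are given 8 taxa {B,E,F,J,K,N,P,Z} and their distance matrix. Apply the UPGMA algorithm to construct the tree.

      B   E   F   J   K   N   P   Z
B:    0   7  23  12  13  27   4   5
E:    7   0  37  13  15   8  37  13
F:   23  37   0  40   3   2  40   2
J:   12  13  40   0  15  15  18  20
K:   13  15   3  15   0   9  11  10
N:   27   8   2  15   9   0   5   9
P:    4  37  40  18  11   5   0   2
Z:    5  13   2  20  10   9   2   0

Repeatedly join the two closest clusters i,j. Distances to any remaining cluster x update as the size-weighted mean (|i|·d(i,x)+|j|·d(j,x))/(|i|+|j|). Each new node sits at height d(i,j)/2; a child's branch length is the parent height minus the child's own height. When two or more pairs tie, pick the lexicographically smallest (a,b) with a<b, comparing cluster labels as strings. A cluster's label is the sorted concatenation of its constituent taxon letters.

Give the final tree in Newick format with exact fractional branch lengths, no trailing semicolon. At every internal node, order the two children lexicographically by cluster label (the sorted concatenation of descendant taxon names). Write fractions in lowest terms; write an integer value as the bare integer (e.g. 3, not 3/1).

iteration 1: select F,N (d=2); attach at lengths (1, 1); label the merged cluster FN
  updated: d(B,FN)=25, d(E,FN)=45/2, d(FN,J)=55/2, d(FN,K)=6, d(FN,P)=45/2, d(FN,Z)=11/2
iteration 2: select P,Z (d=2); attach at lengths (1, 1); label the merged cluster PZ
  updated: d(B,PZ)=9/2, d(E,PZ)=25, d(FN,PZ)=14, d(J,PZ)=19, d(K,PZ)=21/2
iteration 3: select B,PZ (d=9/2); attach at lengths (9/4, 5/4); label the merged cluster BPZ
  updated: d(BPZ,E)=19, d(BPZ,FN)=53/3, d(BPZ,J)=50/3, d(BPZ,K)=34/3
iteration 4: select FN,K (d=6); attach at lengths (2, 3); label the merged cluster FKN
  updated: d(BPZ,FKN)=140/9, d(E,FKN)=20, d(FKN,J)=70/3
iteration 5: select E,J (d=13); attach at lengths (13/2, 13/2); label the merged cluster EJ
  updated: d(BPZ,EJ)=107/6, d(EJ,FKN)=65/3
iteration 6: select BPZ,FKN (d=140/9); attach at lengths (199/36, 43/9); label the merged cluster BFKNPZ
  updated: d(BFKNPZ,EJ)=79/4
iteration 7: select BFKNPZ,EJ (d=79/4); attach at lengths (151/72, 27/8); label the merged cluster BEFJKNPZ
final tree: (((B:9/4,(P:1,Z:1):5/4):199/36,((F:1,N:1):2,K:3):43/9):151/72,(E:13/2,J:13/2):27/8)
total length: 743/18

(((B:9/4,(P:1,Z:1):5/4):199/36,((F:1,N:1):2,K:3):43/9):151/72,(E:13/2,J:13/2):27/8)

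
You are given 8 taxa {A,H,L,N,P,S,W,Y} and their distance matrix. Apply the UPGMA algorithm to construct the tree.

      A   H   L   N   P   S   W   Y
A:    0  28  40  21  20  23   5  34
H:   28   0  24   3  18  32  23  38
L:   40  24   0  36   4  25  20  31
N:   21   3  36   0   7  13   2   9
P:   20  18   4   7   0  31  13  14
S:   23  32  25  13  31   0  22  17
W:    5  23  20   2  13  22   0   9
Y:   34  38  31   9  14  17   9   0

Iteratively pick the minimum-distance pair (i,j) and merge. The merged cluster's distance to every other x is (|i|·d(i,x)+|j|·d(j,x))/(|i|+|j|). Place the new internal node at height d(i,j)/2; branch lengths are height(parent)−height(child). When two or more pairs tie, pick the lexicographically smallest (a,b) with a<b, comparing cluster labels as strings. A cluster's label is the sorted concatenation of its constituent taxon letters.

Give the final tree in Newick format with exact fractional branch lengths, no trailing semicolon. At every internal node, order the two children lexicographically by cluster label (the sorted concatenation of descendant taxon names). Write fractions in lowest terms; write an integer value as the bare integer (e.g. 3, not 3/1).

step 1: merge (N,W) at d=2; branch lengths N→1, W→1; new cluster NW
  updated: d(A,NW)=13, d(H,NW)=13, d(L,NW)=28, d(NW,P)=10, d(NW,S)=35/2, d(NW,Y)=9
step 2: merge (L,P) at d=4; branch lengths L→2, P→2; new cluster LP
  updated: d(A,LP)=30, d(H,LP)=21, d(LP,NW)=19, d(LP,S)=28, d(LP,Y)=45/2
step 3: merge (NW,Y) at d=9; branch lengths NW→7/2, Y→9/2; new cluster NWY
  updated: d(A,NWY)=20, d(H,NWY)=64/3, d(LP,NWY)=121/6, d(NWY,S)=52/3
step 4: merge (NWY,S) at d=52/3; branch lengths NWY→25/6, S→26/3; new cluster NSWY
  updated: d(A,NSWY)=83/4, d(H,NSWY)=24, d(LP,NSWY)=177/8
step 5: merge (A,NSWY) at d=83/4; branch lengths A→83/8, NSWY→41/24; new cluster ANSWY
  updated: d(ANSWY,H)=124/5, d(ANSWY,LP)=237/10
step 6: merge (H,LP) at d=21; branch lengths H→21/2, LP→17/2; new cluster HLP
  updated: d(ANSWY,HLP)=361/15
step 7: merge (ANSWY,HLP) at d=361/15; branch lengths ANSWY→199/120, HLP→23/15; new cluster AHLNPSWY
final tree: ((A:83/8,(((N:1,W:1):7/2,Y:9/2):25/6,S:26/3):41/24):199/120,(H:21/2,(L:2,P:2):17/2):23/15)
total length: 7333/120

((A:83/8,(((N:1,W:1):7/2,Y:9/2):25/6,S:26/3):41/24):199/120,(H:21/2,(L:2,P:2):17/2):23/15)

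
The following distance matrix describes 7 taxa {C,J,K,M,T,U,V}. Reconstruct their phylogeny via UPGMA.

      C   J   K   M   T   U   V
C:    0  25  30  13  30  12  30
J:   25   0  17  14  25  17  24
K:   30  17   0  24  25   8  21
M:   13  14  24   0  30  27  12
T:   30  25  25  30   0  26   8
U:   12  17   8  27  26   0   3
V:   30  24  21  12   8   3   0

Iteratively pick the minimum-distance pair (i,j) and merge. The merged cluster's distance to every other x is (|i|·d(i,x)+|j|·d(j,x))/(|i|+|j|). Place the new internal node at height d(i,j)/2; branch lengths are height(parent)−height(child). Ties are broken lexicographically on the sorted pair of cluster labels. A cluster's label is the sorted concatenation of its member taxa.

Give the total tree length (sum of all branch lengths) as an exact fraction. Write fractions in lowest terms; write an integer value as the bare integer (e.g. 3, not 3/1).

iteration 1: select U,V (d=3); attach at lengths (3/2, 3/2); label the merged cluster UV
  updated: d(C,UV)=21, d(J,UV)=41/2, d(K,UV)=29/2, d(M,UV)=39/2, d(T,UV)=17
iteration 2: select C,M (d=13); attach at lengths (13/2, 13/2); label the merged cluster CM
  updated: d(CM,J)=39/2, d(CM,K)=27, d(CM,T)=30, d(CM,UV)=81/4
iteration 3: select K,UV (d=29/2); attach at lengths (29/4, 23/4); label the merged cluster KUV
  updated: d(CM,KUV)=45/2, d(J,KUV)=58/3, d(KUV,T)=59/3
iteration 4: select J,KUV (d=58/3); attach at lengths (29/3, 29/12); label the merged cluster JKUV
  updated: d(CM,JKUV)=87/4, d(JKUV,T)=21
iteration 5: select JKUV,T (d=21); attach at lengths (5/6, 21/2); label the merged cluster JKTUV
  updated: d(CM,JKTUV)=117/5
iteration 6: select CM,JKTUV (d=117/5); attach at lengths (26/5, 6/5); label the merged cluster CJKMTUV
final tree: ((C:13/2,M:13/2):26/5,((J:29/3,(K:29/4,(U:3/2,V:3/2):23/4):29/12):5/6,T:21/2):6/5)
total length: 3529/60

3529/60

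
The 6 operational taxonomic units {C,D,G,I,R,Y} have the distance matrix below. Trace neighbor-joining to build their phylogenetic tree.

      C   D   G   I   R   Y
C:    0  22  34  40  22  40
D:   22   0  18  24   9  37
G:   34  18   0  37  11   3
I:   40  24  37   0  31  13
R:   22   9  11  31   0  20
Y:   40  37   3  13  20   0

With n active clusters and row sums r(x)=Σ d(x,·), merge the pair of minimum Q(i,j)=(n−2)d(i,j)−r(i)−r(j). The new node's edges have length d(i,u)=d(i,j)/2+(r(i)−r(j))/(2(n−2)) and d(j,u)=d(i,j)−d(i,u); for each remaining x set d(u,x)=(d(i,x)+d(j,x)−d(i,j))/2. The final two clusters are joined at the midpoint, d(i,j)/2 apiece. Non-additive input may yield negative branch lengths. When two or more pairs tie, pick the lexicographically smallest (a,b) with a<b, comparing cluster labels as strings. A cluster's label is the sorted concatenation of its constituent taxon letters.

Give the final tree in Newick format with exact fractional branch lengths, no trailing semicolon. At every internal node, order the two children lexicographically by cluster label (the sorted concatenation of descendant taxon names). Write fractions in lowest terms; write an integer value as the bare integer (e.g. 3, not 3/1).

(((C:279/16,D:73/16):47/16,(G:9/2,(I:21/2,Y:5/2):9):107/16):25/32,R:25/32)

iteration 1: select I,Y (d=13, Q=-206); attach at lengths (21/2, 5/2); label the merged cluster IY
  updated: d(C,IY)=67/2, d(D,IY)=24, d(G,IY)=27/2, d(IY,R)=19
iteration 2: select G,IY (d=27/2, Q=-126); attach at lengths (9/2, 9); label the merged cluster GIY
  updated: d(C,GIY)=27, d(D,GIY)=57/4, d(GIY,R)=33/4
iteration 3: select C,D (d=22, Q=-289/4); attach at lengths (279/16, 73/16); label the merged cluster CD
  updated: d(CD,GIY)=77/8, d(CD,R)=9/2
iteration 4: select CD,GIY (d=77/8, Q=-179/8); attach at lengths (47/16, 107/16); label the merged cluster CDGIY
  updated: d(CDGIY,R)=25/16
iteration 5: select CDGIY,R (d=25/16); attach at lengths (25/32, 25/32); label the merged cluster CDGIRY
final tree: (((C:279/16,D:73/16):47/16,(G:9/2,(I:21/2,Y:5/2):9):107/16):25/32,R:25/32)
total length: 955/16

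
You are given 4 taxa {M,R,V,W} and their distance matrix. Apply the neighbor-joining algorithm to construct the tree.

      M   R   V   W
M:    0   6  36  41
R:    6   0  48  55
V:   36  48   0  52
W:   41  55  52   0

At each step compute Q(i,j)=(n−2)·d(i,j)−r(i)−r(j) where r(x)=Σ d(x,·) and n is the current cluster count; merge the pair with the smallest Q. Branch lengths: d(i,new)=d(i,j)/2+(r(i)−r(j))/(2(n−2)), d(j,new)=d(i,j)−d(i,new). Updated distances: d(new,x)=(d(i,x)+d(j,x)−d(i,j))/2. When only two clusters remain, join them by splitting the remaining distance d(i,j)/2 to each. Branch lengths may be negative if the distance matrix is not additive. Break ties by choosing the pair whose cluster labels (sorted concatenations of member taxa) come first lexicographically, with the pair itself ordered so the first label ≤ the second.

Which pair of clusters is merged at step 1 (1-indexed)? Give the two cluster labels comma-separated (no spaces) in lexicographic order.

step 1: merge (M,R) at d=6, Q=-180; branch lengths M→-7/2, R→19/2; new cluster MR
  updated: d(MR,V)=39, d(MR,W)=45
step 2: merge (MR,V) at d=39, Q=-136; branch lengths MR→16, V→23; new cluster MRV
  updated: d(MRV,W)=29
step 3: merge (MRV,W) at d=29; branch lengths MRV→29/2, W→29/2; new cluster MRVW
final tree: (((M:-7/2,R:19/2):16,V:23):29/2,W:29/2)
total length: 74

M,R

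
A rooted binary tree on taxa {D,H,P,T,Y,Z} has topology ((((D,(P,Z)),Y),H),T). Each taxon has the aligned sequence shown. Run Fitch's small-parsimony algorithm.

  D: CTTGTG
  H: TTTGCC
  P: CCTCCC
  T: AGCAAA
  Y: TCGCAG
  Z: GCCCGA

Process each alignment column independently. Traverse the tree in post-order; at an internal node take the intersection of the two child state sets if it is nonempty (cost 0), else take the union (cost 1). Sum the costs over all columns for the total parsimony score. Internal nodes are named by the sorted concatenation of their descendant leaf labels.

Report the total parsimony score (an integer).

site 0, node PZ: P={C} ∪ Z={G} → {C,G} (+1)
site 0, node DPZ: D={C} ∩ PZ={C,G} → {C} (+0)
site 0, node DPYZ: DPZ={C} ∪ Y={T} → {C,T} (+1)
site 0, node DHPYZ: DPYZ={C,T} ∩ H={T} → {T} (+0)
site 0, node DHPTYZ: DHPYZ={T} ∪ T={A} → {A,T} (+1)
site 1, node PZ: P={C} ∩ Z={C} → {C} (+0)
site 1, node DPZ: D={T} ∪ PZ={C} → {C,T} (+1)
site 1, node DPYZ: DPZ={C,T} ∩ Y={C} → {C} (+0)
site 1, node DHPYZ: DPYZ={C} ∪ H={T} → {C,T} (+1)
site 1, node DHPTYZ: DHPYZ={C,T} ∪ T={G} → {C,G,T} (+1)
site 2, node PZ: P={T} ∪ Z={C} → {C,T} (+1)
site 2, node DPZ: D={T} ∩ PZ={C,T} → {T} (+0)
site 2, node DPYZ: DPZ={T} ∪ Y={G} → {G,T} (+1)
site 2, node DHPYZ: DPYZ={G,T} ∩ H={T} → {T} (+0)
site 2, node DHPTYZ: DHPYZ={T} ∪ T={C} → {C,T} (+1)
site 3, node PZ: P={C} ∩ Z={C} → {C} (+0)
site 3, node DPZ: D={G} ∪ PZ={C} → {C,G} (+1)
site 3, node DPYZ: DPZ={C,G} ∩ Y={C} → {C} (+0)
site 3, node DHPYZ: DPYZ={C} ∪ H={G} → {C,G} (+1)
site 3, node DHPTYZ: DHPYZ={C,G} ∪ T={A} → {A,C,G} (+1)
site 4, node PZ: P={C} ∪ Z={G} → {C,G} (+1)
site 4, node DPZ: D={T} ∪ PZ={C,G} → {C,G,T} (+1)
site 4, node DPYZ: DPZ={C,G,T} ∪ Y={A} → {A,C,G,T} (+1)
site 4, node DHPYZ: DPYZ={A,C,G,T} ∩ H={C} → {C} (+0)
site 4, node DHPTYZ: DHPYZ={C} ∪ T={A} → {A,C} (+1)
site 5, node PZ: P={C} ∪ Z={A} → {A,C} (+1)
site 5, node DPZ: D={G} ∪ PZ={A,C} → {A,C,G} (+1)
site 5, node DPYZ: DPZ={A,C,G} ∩ Y={G} → {G} (+0)
site 5, node DHPYZ: DPYZ={G} ∪ H={C} → {C,G} (+1)
site 5, node DHPTYZ: DHPYZ={C,G} ∪ T={A} → {A,C,G} (+1)
per-site changes: [3, 3, 3, 3, 4, 4]; total = 20

20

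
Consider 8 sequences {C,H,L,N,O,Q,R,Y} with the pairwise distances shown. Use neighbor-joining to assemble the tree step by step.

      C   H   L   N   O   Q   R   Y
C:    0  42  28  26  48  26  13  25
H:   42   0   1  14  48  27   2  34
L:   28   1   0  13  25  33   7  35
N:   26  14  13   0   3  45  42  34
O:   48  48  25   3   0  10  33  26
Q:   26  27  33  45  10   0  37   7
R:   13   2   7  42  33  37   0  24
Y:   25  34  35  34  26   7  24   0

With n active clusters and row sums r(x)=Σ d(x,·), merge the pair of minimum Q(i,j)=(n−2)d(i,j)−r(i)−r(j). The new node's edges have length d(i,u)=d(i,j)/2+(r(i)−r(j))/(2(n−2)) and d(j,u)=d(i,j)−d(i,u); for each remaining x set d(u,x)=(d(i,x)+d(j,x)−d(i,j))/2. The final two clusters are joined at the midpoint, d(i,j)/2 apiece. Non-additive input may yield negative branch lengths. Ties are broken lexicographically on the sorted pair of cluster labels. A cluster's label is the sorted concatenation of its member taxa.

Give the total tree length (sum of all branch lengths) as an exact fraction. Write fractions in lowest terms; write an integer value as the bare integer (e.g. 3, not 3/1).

131/2

step 1: merge (N,O) at d=3, Q=-352; branch lengths N→1/6, O→17/6; new cluster NO
  updated: d(C,NO)=71/2, d(H,NO)=59/2, d(L,NO)=35/2, d(NO,Q)=26, d(NO,R)=36, d(NO,Y)=57/2
step 2: merge (Q,Y) at d=7, Q=-549/2; branch lengths Q→15/4, Y→13/4; new cluster QY
  updated: d(C,QY)=22, d(H,QY)=27, d(L,QY)=61/2, d(NO,QY)=95/4, d(QY,R)=27
step 3: merge (C,QY) at d=22, Q=-731/4; branch lengths C→393/32, QY→311/32; new cluster CQY
  updated: d(CQY,H)=47/2, d(CQY,L)=73/4, d(CQY,NO)=149/8, d(CQY,R)=9
step 4: merge (CQY,NO) at d=149/8, Q=-921/8; branch lengths CQY→63/16, NO→235/16; new cluster CNOQY
  updated: d(CNOQY,H)=275/16, d(CNOQY,L)=137/16, d(CNOQY,R)=211/16
step 5: merge (CNOQY,L) at d=137/16, Q=-307/8; branch lengths CNOQY→79/8, L→-21/16; new cluster CLNOQY
  updated: d(CLNOQY,H)=77/16, d(CLNOQY,R)=93/16
step 6: merge (CLNOQY,H) at d=77/16, Q=-101/8; branch lengths CLNOQY→69/16, H→1/2; new cluster CHLNOQY
  updated: d(CHLNOQY,R)=3/2
step 7: merge (CHLNOQY,R) at d=3/2; branch lengths CHLNOQY→3/4, R→3/4; new cluster CHLNOQRY
final tree: (((((C:393/32,(Q:15/4,Y:13/4):311/32):63/16,(N:1/6,O:17/6):235/16):79/8,L:-21/16):69/16,H:1/2):3/4,R:3/4)
total length: 131/2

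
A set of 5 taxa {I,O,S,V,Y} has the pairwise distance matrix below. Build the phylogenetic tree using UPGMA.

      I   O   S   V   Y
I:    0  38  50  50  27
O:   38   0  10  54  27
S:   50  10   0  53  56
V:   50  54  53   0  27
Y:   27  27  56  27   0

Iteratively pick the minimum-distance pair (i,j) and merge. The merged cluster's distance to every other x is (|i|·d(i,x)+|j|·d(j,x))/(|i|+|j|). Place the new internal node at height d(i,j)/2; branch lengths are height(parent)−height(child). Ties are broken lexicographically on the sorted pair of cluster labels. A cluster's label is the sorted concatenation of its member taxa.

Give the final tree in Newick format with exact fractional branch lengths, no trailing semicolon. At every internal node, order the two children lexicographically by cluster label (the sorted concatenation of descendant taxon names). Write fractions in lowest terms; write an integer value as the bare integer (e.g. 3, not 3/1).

1. join O+S (d=10) ⇒ OS; edges |O|=5, |S|=5
  updated: d(I,OS)=44, d(OS,V)=107/2, d(OS,Y)=83/2
2. join I+Y (d=27) ⇒ IY; edges |I|=27/2, |Y|=27/2
  updated: d(IY,OS)=171/4, d(IY,V)=77/2
3. join IY+V (d=77/2) ⇒ IVY; edges |IY|=23/4, |V|=77/4
  updated: d(IVY,OS)=139/3
4. join IVY+OS (d=139/3) ⇒ IOSVY; edges |IVY|=47/12, |OS|=109/6
final tree: (((I:27/2,Y:27/2):23/4,V:77/4):47/12,(O:5,S:5):109/6)
total length: 1009/12

(((I:27/2,Y:27/2):23/4,V:77/4):47/12,(O:5,S:5):109/6)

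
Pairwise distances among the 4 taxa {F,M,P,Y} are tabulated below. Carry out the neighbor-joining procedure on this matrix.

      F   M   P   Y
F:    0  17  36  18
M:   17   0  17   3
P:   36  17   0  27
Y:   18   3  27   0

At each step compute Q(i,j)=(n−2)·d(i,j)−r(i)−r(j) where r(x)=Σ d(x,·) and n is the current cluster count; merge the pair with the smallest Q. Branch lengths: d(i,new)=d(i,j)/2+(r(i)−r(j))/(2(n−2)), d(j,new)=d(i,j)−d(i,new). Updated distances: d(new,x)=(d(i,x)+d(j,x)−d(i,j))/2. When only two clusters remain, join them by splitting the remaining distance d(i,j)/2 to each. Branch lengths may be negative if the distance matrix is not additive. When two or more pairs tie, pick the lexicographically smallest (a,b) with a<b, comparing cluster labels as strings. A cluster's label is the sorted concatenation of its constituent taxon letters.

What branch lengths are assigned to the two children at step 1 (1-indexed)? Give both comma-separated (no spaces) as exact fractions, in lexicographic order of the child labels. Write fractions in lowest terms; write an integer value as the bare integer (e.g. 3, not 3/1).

iteration 1: select F,Y (d=18, Q=-83); attach at lengths (59/4, 13/4); label the merged cluster FY
  updated: d(FY,M)=1, d(FY,P)=45/2
iteration 2: select FY,M (d=1, Q=-81/2); attach at lengths (13/4, -9/4); label the merged cluster FMY
  updated: d(FMY,P)=77/4
iteration 3: select FMY,P (d=77/4); attach at lengths (77/8, 77/8); label the merged cluster FMPY
final tree: (((F:59/4,Y:13/4):13/4,M:-9/4):77/8,P:77/8)
total length: 153/4

59/4,13/4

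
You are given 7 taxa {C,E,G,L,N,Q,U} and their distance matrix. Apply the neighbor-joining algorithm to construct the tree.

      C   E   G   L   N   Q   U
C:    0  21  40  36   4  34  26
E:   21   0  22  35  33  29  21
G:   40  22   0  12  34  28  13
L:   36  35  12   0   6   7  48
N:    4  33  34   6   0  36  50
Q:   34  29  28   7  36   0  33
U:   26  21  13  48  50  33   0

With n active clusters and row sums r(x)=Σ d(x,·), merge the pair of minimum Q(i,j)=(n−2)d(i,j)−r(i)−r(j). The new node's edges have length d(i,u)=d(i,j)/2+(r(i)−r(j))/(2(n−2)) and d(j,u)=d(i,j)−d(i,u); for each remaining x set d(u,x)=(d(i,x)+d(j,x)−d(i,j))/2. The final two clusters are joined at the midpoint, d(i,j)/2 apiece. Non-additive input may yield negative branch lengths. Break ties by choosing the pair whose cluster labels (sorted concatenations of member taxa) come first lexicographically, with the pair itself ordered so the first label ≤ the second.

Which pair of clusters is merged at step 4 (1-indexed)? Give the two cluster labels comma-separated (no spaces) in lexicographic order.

CLNQ,E

step 1: merge (C,N) at d=4, Q=-304; branch lengths C→9/5, N→11/5; new cluster CN
  updated: d(CN,E)=25, d(CN,G)=35, d(CN,L)=19, d(CN,Q)=33, d(CN,U)=36
step 2: merge (L,Q) at d=7, Q=-223; branch lengths L→19/8, Q→37/8; new cluster LQ
  updated: d(CN,LQ)=45/2, d(E,LQ)=57/2, d(G,LQ)=33/2, d(LQ,U)=37
step 3: merge (CN,LQ) at d=45/2, Q=-311/2; branch lengths CN→163/12, LQ→107/12; new cluster CLNQ
  updated: d(CLNQ,E)=31/2, d(CLNQ,G)=29/2, d(CLNQ,U)=101/4
step 4: merge (CLNQ,E) at d=31/2, Q=-331/4; branch lengths CLNQ→111/16, E→137/16; new cluster CELNQ
  updated: d(CELNQ,G)=21/2, d(CELNQ,U)=123/8
step 5: merge (CELNQ,G) at d=21/2, Q=-311/8; branch lengths CELNQ→103/16, G→65/16; new cluster CEGLNQ
  updated: d(CEGLNQ,U)=143/16
step 6: merge (CEGLNQ,U) at d=143/16; branch lengths CEGLNQ→143/32, U→143/32; new cluster CEGLNQU
final tree: (((((C:9/5,N:11/5):163/12,(L:19/8,Q:37/8):107/12):111/16,E:137/16):103/16,G:65/16):143/32,U:143/32)
total length: 1095/16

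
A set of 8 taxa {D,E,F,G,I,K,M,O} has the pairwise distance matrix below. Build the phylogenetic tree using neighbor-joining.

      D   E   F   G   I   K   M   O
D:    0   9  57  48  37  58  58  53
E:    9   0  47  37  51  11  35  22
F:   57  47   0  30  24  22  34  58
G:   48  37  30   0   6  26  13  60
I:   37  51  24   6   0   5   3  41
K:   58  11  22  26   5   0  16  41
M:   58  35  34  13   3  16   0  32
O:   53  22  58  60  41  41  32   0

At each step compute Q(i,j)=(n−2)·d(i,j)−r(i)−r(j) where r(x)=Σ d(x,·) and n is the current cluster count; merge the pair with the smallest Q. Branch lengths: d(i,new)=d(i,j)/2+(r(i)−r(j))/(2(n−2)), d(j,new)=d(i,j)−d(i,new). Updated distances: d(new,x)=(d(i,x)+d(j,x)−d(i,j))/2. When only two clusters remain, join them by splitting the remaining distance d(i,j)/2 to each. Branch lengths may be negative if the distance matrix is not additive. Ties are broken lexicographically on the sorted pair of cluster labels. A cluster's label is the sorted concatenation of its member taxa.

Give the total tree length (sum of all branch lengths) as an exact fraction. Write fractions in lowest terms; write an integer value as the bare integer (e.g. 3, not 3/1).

3121/32

step 1: merge (D,E) at d=9, Q=-478; branch lengths D→27/2, E→-9/2; new cluster DE
  updated: d(DE,F)=95/2, d(DE,G)=38, d(DE,I)=79/2, d(DE,K)=30, d(DE,M)=42, d(DE,O)=33
step 2: merge (DE,O) at d=33, Q=-330; branch lengths DE→13, O→20; new cluster DEO
  updated: d(DEO,F)=145/4, d(DEO,G)=65/2, d(DEO,I)=95/4, d(DEO,K)=19, d(DEO,M)=41/2
step 3: merge (F,K) at d=22, Q=-585/4; branch lengths F→585/32, K→119/32; new cluster FK
  updated: d(DEO,FK)=133/8, d(FK,G)=17, d(FK,I)=7/2, d(FK,M)=14
step 4: merge (DEO,FK) at d=133/8, Q=-757/8; branch lengths DEO→737/48, FK→61/48; new cluster DEFKO
  updated: d(DEFKO,G)=263/16, d(DEFKO,I)=85/16, d(DEFKO,M)=143/16
step 5: merge (DEFKO,M) at d=143/16, Q=-151/4; branch lengths DEFKO→189/32, M→97/32; new cluster DEFKMO
  updated: d(DEFKMO,G)=41/4, d(DEFKMO,I)=-5/16
step 6: merge (DEFKMO,G) at d=41/4, Q=-255/16; branch lengths DEFKMO→63/32, G→265/32; new cluster DEFGKMO
  updated: d(DEFGKMO,I)=-73/32
step 7: merge (DEFGKMO,I) at d=-73/32; branch lengths DEFGKMO→-73/64, I→-73/64; new cluster DEFGIKMO
final tree: ((((((D:27/2,E:-9/2):13,O:20):737/48,(F:585/32,K:119/32):61/48):189/32,M:97/32):63/32,G:265/32):-73/64,I:-73/64)
total length: 3121/32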